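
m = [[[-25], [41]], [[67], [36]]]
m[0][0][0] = -25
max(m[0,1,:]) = 41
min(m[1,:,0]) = 36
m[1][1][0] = 36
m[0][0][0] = -25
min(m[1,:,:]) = 36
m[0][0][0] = -25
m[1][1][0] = 36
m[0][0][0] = -25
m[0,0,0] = -25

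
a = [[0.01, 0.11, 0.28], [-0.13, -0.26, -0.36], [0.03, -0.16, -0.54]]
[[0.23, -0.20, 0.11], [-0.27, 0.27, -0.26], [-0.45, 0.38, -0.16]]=a@[[-0.39,-0.38,0.05], [0.16,0.29,0.93], [0.77,-0.81,0.03]]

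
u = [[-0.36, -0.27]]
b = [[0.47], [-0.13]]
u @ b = [[-0.13]]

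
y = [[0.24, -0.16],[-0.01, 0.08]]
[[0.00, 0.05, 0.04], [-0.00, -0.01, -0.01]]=y@[[0.01, 0.16, 0.15],  [-0.00, -0.06, -0.05]]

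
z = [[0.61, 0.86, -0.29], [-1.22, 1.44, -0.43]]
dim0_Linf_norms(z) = [1.22, 1.44, 0.43]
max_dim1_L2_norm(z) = 1.94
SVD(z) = [[0.22, 0.97], [0.97, -0.22]] @ diag([1.9720845863784118, 1.0264416126447176]) @ [[-0.53, 0.81, -0.25], [0.85, 0.50, -0.18]]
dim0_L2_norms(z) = [1.36, 1.68, 0.52]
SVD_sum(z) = [[-0.24,  0.36,  -0.11], [-1.03,  1.56,  -0.47]] + [[0.85, 0.5, -0.18], [-0.19, -0.12, 0.04]]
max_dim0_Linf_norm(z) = 1.44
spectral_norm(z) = 1.97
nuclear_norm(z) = 3.00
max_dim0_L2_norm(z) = 1.68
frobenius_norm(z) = 2.22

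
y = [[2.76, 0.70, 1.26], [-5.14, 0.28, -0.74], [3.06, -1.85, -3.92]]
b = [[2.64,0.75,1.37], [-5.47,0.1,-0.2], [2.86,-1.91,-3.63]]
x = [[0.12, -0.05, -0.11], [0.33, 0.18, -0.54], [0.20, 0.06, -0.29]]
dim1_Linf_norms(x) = [0.12, 0.54, 0.29]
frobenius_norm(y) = 8.06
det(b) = -3.37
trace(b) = -0.89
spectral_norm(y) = 6.73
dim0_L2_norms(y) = [6.59, 2.0, 4.18]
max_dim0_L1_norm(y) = 10.96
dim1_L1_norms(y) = [4.72, 6.16, 8.83]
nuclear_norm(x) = 0.86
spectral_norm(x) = 0.76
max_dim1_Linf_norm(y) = 5.14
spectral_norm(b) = 6.84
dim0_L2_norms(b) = [6.71, 2.05, 3.89]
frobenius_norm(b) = 8.02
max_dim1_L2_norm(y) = 5.31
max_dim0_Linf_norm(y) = 5.14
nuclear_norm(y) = 11.53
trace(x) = 0.01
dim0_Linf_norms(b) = [5.47, 1.91, 3.63]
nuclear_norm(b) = 11.15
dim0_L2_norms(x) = [0.4, 0.2, 0.62]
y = b + x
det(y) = -11.60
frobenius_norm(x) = 0.77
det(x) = 0.00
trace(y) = -0.88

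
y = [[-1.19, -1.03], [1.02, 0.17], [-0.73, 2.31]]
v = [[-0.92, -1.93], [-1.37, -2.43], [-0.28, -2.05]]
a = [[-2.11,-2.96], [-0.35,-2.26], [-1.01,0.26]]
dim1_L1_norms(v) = [2.85, 3.8, 2.33]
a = y + v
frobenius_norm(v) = 4.08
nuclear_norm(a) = 5.56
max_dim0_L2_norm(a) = 3.73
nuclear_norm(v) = 4.66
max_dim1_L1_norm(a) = 5.07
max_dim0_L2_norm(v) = 3.72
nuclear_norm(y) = 4.26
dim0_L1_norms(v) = [2.57, 6.41]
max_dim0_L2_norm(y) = 2.53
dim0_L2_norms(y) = [1.73, 2.53]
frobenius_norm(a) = 4.42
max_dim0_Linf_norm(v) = 2.43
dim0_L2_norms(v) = [1.67, 3.72]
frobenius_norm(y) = 3.07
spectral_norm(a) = 4.21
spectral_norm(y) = 2.54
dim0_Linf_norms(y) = [1.19, 2.31]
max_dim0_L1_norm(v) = 6.41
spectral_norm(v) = 4.03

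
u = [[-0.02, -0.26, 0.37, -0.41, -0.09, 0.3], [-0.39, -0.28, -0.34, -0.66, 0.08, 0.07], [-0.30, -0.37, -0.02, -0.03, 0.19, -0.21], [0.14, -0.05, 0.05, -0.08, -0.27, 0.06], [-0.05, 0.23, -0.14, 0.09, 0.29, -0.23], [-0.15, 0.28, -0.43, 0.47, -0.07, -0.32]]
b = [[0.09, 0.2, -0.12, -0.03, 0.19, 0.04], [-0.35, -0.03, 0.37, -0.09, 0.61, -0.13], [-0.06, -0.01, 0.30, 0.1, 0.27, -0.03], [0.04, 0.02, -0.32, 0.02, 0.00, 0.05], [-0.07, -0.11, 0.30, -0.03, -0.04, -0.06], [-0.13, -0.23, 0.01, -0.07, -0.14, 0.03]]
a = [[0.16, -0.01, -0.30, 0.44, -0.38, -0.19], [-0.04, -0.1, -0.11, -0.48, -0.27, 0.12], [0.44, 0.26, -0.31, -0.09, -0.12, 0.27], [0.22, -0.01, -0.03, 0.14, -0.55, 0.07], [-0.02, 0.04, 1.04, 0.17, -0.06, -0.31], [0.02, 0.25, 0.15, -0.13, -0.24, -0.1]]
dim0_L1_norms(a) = [0.9, 0.67, 1.94, 1.45, 1.62, 1.06]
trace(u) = -0.43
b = u @ a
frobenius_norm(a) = 1.74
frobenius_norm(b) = 1.12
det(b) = 0.00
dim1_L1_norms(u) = [1.45, 1.82, 1.12, 0.65, 1.03, 1.72]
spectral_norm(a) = 1.23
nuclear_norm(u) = 3.10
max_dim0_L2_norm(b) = 0.71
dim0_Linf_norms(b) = [0.35, 0.23, 0.37, 0.1, 0.61, 0.13]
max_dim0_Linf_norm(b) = 0.61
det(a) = 0.01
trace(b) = 0.37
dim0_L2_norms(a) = [0.52, 0.38, 1.14, 0.71, 0.77, 0.48]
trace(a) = -0.27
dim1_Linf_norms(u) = [0.41, 0.66, 0.37, 0.27, 0.29, 0.47]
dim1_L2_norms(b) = [0.32, 0.81, 0.42, 0.33, 0.34, 0.31]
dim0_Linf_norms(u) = [0.39, 0.37, 0.43, 0.66, 0.29, 0.32]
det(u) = 0.00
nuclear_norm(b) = 1.96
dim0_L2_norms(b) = [0.4, 0.33, 0.66, 0.16, 0.71, 0.16]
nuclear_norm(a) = 3.62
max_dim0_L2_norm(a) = 1.14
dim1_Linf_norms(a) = [0.44, 0.48, 0.44, 0.55, 1.04, 0.25]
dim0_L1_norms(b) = [0.74, 0.6, 1.42, 0.34, 1.25, 0.34]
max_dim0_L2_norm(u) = 0.92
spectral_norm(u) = 1.18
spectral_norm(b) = 0.93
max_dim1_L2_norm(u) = 0.89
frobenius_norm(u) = 1.59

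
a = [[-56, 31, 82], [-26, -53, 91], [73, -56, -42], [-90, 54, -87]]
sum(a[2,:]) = -25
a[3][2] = -87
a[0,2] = 82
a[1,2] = 91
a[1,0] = -26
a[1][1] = -53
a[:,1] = [31, -53, -56, 54]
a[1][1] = -53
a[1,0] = -26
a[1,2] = 91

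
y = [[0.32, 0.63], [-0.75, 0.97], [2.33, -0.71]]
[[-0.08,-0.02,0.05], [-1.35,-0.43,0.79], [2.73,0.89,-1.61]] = y@[[0.98, 0.32, -0.58], [-0.63, -0.20, 0.37]]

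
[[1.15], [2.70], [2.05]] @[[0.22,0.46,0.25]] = [[0.25, 0.53, 0.29], [0.59, 1.24, 0.68], [0.45, 0.94, 0.51]]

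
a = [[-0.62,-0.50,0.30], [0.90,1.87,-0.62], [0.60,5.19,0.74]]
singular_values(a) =[5.63, 1.22, 0.19]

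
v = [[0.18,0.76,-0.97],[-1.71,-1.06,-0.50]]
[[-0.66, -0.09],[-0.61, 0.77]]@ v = [[0.04, -0.41, 0.69],[-1.43, -1.28, 0.21]]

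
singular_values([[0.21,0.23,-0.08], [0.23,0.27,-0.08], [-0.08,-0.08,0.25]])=[0.52, 0.2, 0.01]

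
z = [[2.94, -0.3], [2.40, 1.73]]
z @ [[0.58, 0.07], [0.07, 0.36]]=[[1.68, 0.1], [1.51, 0.79]]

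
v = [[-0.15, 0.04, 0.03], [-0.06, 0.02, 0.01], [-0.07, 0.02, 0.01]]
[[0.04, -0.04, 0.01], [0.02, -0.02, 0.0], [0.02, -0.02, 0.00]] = v @ [[-0.22,0.14,-0.12], [0.3,-0.31,-0.23], [-0.05,-0.25,-0.03]]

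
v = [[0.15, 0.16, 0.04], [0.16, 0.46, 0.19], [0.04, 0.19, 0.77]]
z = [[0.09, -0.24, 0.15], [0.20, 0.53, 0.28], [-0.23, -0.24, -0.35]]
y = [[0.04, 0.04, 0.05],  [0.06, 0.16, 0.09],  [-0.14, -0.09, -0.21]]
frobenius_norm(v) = 0.98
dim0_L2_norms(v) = [0.22, 0.52, 0.79]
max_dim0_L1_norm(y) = 0.35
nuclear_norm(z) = 1.12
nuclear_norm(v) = 1.38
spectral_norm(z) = 0.78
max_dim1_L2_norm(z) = 0.63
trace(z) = 0.27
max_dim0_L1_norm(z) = 1.01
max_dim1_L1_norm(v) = 1.0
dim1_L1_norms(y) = [0.13, 0.31, 0.44]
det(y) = -0.00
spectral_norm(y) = 0.32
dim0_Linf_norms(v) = [0.16, 0.46, 0.77]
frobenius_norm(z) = 0.85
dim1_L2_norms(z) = [0.3, 0.63, 0.48]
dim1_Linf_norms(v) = [0.16, 0.46, 0.77]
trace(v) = 1.38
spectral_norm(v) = 0.88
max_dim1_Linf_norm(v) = 0.77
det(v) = 0.03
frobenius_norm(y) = 0.34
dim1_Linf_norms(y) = [0.05, 0.16, 0.21]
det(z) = -0.00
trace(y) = -0.01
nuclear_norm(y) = 0.43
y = v @ z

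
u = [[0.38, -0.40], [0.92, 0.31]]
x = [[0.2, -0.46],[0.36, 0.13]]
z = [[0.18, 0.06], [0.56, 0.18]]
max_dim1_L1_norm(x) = 0.66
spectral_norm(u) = 1.01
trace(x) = 0.33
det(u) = 0.49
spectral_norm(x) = 0.50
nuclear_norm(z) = 0.62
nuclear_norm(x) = 0.88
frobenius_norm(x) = 0.63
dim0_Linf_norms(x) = [0.36, 0.46]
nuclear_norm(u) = 1.49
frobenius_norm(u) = 1.12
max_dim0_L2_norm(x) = 0.48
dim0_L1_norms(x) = [0.56, 0.59]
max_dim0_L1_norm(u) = 1.3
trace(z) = 0.36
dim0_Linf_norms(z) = [0.56, 0.18]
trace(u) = 0.69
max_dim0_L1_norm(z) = 0.74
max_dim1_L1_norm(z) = 0.74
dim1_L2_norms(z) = [0.19, 0.59]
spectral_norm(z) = 0.62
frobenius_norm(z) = 0.62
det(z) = -0.00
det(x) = 0.19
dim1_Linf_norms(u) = [0.4, 0.92]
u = x + z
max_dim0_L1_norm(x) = 0.59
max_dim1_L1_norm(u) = 1.23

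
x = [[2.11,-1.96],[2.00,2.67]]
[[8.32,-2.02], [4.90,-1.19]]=x@ [[3.33, -0.81], [-0.66, 0.16]]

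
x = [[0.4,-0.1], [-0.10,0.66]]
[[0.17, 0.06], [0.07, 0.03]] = x @ [[0.48, 0.18], [0.18, 0.07]]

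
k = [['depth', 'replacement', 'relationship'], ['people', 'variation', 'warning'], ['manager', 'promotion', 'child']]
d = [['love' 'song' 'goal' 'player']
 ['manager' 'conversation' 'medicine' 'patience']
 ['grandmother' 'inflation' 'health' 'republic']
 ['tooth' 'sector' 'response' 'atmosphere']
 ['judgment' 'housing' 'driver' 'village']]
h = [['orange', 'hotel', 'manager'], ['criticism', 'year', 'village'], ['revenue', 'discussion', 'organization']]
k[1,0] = 'people'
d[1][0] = 'manager'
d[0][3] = 'player'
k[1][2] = 'warning'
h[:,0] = ['orange', 'criticism', 'revenue']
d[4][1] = 'housing'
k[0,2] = 'relationship'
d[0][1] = 'song'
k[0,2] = 'relationship'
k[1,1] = 'variation'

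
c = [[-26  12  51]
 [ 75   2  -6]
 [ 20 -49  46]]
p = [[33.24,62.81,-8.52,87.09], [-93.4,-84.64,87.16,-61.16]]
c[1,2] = -6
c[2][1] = -49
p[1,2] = 87.16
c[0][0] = -26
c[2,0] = 20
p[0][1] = 62.81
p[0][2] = -8.52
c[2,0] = 20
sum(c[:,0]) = 69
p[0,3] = 87.09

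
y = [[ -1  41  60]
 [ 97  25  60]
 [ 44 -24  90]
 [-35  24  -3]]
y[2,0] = 44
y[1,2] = 60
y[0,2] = 60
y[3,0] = -35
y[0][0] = -1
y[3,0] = -35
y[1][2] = 60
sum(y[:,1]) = 66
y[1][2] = 60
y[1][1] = 25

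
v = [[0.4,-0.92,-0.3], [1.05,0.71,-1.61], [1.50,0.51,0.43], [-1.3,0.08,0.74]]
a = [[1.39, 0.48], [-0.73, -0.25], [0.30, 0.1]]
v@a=[[1.14, 0.39], [0.46, 0.17], [1.84, 0.64], [-1.64, -0.57]]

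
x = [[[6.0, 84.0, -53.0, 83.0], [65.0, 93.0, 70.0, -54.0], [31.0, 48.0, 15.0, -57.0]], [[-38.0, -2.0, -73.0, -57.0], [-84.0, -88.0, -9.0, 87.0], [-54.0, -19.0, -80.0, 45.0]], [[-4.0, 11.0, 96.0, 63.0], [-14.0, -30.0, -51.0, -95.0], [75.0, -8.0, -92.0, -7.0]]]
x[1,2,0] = -54.0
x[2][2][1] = -8.0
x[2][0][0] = -4.0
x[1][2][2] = -80.0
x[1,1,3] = 87.0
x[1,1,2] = -9.0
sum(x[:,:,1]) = 89.0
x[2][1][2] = -51.0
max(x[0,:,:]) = 93.0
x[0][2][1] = 48.0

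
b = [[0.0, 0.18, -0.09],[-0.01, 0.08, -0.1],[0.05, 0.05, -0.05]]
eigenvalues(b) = [(0.04+0.1j), (0.04-0.1j), (-0.05+0j)]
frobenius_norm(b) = 0.25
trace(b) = 0.03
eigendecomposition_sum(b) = [[(0.01+0.04j), 0.08-0.02j, (-0.05+0.04j)], [(-0.01+0.02j), (0.05+0.02j), -0.04-0.00j], [0.02+0.02j, (0.03-0.03j), -0.01+0.04j]] + [[0.01-0.04j, 0.08+0.02j, -0.05-0.04j], [(-0.01-0.02j), (0.05-0.02j), (-0.04+0j)], [0.02-0.02j, 0.03+0.03j, (-0.01-0.04j)]] + [[-0.01-0.00j, 0.01+0.00j, 0.02-0.00j], [(0.01+0j), (-0.01-0j), -0.02+0.00j], [(0.02+0j), (-0.02-0j), -0.02+0.00j]]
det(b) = -0.00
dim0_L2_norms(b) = [0.05, 0.2, 0.14]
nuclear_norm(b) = 0.34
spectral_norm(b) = 0.24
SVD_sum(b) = [[0.01, 0.16, -0.11], [0.00, 0.1, -0.07], [0.0, 0.06, -0.04]] + [[-0.02, 0.01, 0.01],  [0.01, -0.00, -0.0],  [0.04, -0.02, -0.02]] + [[0.01, 0.01, 0.01], [-0.02, -0.02, -0.03], [0.01, 0.01, 0.01]]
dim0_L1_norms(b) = [0.06, 0.31, 0.24]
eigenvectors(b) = [[(-0.77+0j),(-0.77-0j),(-0.51+0j)], [-0.36-0.31j,-0.36+0.31j,(0.5+0j)], [(-0.37+0.23j),(-0.37-0.23j),0.70+0.00j]]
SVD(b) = [[-0.82, -0.43, -0.39], [-0.5, 0.18, 0.85], [-0.29, 0.89, -0.36]] @ diag([0.2442838016259834, 0.05202426471505955, 0.04603151251061116]) @ [[-0.04,-0.82,0.56], [0.82,-0.35,-0.46], [-0.58,-0.44,-0.69]]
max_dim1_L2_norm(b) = 0.2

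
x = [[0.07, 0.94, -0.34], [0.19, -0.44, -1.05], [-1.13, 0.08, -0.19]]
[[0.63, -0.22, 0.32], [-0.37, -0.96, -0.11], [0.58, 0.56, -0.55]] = x@[[-0.46, -0.62, 0.5], [0.7, 0.09, 0.33], [-0.02, 0.76, 0.06]]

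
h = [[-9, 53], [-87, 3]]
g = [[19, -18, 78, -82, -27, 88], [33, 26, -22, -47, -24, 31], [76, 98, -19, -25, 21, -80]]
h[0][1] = 53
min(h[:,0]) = -87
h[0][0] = -9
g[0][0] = 19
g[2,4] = 21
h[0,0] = -9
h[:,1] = [53, 3]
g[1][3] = -47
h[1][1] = 3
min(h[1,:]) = -87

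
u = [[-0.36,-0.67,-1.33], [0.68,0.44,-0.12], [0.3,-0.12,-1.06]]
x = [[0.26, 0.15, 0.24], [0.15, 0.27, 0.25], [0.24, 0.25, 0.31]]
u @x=[[-0.51, -0.57, -0.67], [0.21, 0.19, 0.24], [-0.19, -0.25, -0.29]]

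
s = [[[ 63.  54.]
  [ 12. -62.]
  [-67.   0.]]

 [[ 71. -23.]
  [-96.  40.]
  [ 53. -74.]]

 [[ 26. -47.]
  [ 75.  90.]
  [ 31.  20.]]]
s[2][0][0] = 26.0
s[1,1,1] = 40.0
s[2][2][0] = 31.0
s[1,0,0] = 71.0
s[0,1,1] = -62.0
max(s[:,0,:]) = 71.0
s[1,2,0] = 53.0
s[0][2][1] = 0.0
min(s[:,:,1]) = -74.0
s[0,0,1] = 54.0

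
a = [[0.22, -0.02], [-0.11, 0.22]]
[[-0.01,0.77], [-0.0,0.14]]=a @ [[-0.07,  3.71], [-0.05,  2.50]]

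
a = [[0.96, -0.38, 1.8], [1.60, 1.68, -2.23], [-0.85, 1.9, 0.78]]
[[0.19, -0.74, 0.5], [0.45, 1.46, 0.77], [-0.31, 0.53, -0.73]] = a @[[0.26,0.01,0.55],[-0.03,0.42,-0.12],[-0.04,-0.33,-0.04]]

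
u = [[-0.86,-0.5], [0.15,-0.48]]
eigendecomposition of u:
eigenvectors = [[0.88+0.00j, 0.88-0.00j], [(-0.33-0.35j), -0.33+0.35j]]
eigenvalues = [(-0.67+0.2j), (-0.67-0.2j)]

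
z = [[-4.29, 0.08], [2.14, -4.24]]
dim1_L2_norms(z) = [4.29, 4.75]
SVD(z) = [[-0.63, 0.78],[0.78, 0.63]] @ diag([5.4978918933093786, 3.2773289016336187]) @ [[0.79, -0.61], [-0.61, -0.79]]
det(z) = 18.02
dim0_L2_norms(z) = [4.79, 4.24]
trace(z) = -8.53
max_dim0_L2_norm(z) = 4.79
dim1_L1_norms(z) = [4.37, 6.38]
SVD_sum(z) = [[-2.73, 2.1], [3.39, -2.61]] + [[-1.56, -2.02], [-1.25, -1.63]]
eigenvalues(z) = [-4.68, -3.85]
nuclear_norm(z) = 8.78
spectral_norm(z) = 5.50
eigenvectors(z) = [[-0.2, -0.18], [0.98, -0.98]]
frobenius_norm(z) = 6.40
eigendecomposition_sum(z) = [[-2.48, 0.45], [12.08, -2.20]] + [[-1.81, -0.37], [-9.94, -2.04]]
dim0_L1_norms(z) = [6.43, 4.32]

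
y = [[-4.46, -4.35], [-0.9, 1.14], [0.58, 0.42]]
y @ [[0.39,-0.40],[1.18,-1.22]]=[[-6.87, 7.09], [0.99, -1.03], [0.72, -0.74]]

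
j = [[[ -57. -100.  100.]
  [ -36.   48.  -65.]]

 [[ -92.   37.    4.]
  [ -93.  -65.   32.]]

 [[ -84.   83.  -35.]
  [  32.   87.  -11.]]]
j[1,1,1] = -65.0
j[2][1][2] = -11.0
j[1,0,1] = 37.0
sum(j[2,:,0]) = -52.0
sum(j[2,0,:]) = -36.0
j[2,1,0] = 32.0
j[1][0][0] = -92.0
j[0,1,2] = -65.0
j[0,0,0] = -57.0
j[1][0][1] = 37.0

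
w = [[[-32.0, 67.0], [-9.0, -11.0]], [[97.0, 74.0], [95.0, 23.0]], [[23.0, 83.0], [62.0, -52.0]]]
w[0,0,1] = 67.0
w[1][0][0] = 97.0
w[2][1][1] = -52.0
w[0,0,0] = -32.0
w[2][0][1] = 83.0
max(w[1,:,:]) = 97.0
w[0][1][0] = -9.0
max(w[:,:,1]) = 83.0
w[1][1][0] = 95.0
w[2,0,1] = 83.0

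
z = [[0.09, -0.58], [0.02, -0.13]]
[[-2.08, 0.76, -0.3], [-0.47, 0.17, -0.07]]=z @ [[-3.76, 1.52, 0.59],[3.00, -1.08, 0.61]]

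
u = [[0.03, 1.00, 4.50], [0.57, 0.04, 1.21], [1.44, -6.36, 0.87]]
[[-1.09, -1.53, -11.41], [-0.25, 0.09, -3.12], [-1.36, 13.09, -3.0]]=u @ [[0.16,0.06,-0.05], [0.21,-2.03,0.11], [-0.29,0.11,-2.56]]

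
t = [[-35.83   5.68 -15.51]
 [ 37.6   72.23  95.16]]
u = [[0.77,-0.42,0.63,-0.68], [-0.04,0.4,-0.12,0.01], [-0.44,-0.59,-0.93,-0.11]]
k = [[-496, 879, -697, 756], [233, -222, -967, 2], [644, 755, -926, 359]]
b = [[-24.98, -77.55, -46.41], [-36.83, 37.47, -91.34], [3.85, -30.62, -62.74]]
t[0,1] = 5.68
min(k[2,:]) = -926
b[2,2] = -62.74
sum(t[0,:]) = -45.66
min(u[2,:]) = -0.929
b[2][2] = -62.74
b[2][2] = -62.74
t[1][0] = 37.6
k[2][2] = -926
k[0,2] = -697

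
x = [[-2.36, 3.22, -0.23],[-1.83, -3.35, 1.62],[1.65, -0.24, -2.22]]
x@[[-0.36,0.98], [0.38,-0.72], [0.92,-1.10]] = [[1.86, -4.38], [0.88, -1.16], [-2.73, 4.23]]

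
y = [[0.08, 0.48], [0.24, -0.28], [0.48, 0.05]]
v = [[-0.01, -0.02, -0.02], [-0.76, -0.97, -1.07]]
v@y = [[-0.02, -0.00],  [-0.81, -0.15]]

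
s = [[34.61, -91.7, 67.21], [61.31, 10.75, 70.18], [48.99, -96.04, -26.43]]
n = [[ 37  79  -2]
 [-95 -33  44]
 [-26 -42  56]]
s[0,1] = -91.7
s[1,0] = 61.31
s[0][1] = -91.7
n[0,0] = 37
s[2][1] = -96.04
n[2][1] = -42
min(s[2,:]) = -96.04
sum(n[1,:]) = -84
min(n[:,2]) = -2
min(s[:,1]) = -96.04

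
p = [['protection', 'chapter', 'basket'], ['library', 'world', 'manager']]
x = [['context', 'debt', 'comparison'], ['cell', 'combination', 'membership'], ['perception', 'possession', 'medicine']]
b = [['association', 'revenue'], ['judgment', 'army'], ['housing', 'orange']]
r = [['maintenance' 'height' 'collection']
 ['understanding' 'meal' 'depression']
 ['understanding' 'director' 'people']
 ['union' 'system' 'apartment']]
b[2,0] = 'housing'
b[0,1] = 'revenue'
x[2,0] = 'perception'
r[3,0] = 'union'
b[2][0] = 'housing'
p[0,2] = 'basket'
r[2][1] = 'director'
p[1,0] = 'library'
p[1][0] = 'library'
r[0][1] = 'height'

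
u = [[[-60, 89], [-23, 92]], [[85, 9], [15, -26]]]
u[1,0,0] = 85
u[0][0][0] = -60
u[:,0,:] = [[-60, 89], [85, 9]]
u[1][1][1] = -26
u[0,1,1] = 92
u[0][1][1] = 92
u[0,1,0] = -23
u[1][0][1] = 9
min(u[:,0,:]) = -60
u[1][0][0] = 85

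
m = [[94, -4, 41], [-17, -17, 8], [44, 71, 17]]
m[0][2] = 41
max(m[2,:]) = 71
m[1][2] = 8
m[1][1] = -17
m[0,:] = [94, -4, 41]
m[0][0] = 94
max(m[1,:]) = 8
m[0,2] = 41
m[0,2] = 41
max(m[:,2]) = 41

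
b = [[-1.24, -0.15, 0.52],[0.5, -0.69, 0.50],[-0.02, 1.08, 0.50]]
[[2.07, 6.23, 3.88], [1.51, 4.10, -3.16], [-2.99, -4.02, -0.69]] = b@[[-1.22,-2.87,-4.0], [-2.9,-5.43,0.22], [0.24,3.57,-2.01]]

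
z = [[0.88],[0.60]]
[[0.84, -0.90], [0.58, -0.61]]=z @ [[0.96,-1.02]]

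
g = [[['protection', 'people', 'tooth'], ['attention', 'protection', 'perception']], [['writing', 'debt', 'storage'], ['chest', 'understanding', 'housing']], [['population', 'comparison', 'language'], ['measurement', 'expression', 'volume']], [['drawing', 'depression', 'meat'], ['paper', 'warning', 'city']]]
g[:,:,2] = [['tooth', 'perception'], ['storage', 'housing'], ['language', 'volume'], ['meat', 'city']]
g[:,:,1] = [['people', 'protection'], ['debt', 'understanding'], ['comparison', 'expression'], ['depression', 'warning']]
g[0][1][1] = 'protection'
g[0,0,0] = 'protection'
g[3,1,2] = 'city'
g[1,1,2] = 'housing'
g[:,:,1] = [['people', 'protection'], ['debt', 'understanding'], ['comparison', 'expression'], ['depression', 'warning']]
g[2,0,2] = 'language'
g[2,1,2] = 'volume'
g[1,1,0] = 'chest'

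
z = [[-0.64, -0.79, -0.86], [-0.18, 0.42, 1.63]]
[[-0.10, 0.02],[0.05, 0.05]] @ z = [[0.06, 0.09, 0.12], [-0.04, -0.02, 0.04]]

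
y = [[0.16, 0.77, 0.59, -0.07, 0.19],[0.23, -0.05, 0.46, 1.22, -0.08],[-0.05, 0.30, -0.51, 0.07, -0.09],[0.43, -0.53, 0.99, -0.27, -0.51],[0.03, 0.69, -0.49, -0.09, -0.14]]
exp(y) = [[1.32, 0.92, 0.79, 0.44, 0.07],[0.46, 0.84, 0.94, 1.02, -0.33],[0.01, 0.16, 0.72, 0.17, -0.11],[0.31, -0.31, 0.71, 0.58, -0.37],[0.15, 0.58, -0.14, 0.26, 0.83]]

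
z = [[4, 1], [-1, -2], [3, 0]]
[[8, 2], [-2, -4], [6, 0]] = z@[[2, 0], [0, 2]]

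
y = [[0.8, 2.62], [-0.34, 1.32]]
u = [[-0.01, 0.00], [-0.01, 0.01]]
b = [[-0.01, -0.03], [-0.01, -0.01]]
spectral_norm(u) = 0.02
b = u @ y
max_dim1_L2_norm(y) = 2.74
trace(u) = 0.00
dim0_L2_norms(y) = [0.87, 2.93]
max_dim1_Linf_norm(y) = 2.62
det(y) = 1.95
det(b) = -0.00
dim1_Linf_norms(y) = [2.62, 1.32]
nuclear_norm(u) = 0.02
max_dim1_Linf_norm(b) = 0.03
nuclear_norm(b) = 0.04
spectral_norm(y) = 2.99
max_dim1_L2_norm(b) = 0.03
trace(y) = 2.12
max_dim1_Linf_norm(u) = 0.01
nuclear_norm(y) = 3.64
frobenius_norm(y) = 3.06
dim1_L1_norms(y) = [3.42, 1.66]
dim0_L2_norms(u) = [0.01, 0.01]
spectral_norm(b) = 0.03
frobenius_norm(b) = 0.03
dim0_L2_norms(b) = [0.01, 0.03]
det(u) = -0.00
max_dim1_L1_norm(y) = 3.42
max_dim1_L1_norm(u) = 0.02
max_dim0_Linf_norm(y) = 2.62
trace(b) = -0.02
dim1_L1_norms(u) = [0.01, 0.02]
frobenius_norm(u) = 0.02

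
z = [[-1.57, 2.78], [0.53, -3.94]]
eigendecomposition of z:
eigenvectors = [[0.98, -0.69], [0.18, 0.72]]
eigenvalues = [-1.06, -4.45]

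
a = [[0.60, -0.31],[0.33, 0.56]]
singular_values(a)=[0.68, 0.64]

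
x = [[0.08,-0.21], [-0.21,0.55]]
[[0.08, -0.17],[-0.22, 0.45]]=x@[[-0.54, -0.58], [-0.61, 0.6]]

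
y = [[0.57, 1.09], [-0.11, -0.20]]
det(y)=0.006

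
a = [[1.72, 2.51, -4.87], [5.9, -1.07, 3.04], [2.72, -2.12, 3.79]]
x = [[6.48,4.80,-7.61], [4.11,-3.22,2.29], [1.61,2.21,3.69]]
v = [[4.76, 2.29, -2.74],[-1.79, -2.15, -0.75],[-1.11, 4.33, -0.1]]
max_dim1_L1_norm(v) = 9.79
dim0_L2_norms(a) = [6.72, 3.46, 6.88]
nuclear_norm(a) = 14.42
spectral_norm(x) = 11.13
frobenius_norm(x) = 13.29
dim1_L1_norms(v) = [9.79, 4.69, 5.54]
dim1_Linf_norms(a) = [4.87, 5.9, 3.79]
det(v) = 45.75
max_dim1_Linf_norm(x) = 7.61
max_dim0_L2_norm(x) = 8.76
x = a + v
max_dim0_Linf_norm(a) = 5.9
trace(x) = 6.95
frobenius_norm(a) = 10.22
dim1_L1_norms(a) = [9.1, 10.01, 8.63]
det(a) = 15.48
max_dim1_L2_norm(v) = 5.95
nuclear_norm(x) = 21.22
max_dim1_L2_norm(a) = 6.72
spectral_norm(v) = 6.48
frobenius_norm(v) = 7.99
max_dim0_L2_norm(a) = 6.88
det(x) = -273.46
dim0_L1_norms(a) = [10.34, 5.7, 11.7]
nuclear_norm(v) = 12.47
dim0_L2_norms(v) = [5.21, 5.35, 2.84]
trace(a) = 4.44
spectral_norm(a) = 8.63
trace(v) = 2.51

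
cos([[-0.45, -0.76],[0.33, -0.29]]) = [[1.02, -0.29], [0.12, 1.08]]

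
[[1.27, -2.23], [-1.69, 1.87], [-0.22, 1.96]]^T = [[1.27, -1.69, -0.22],  [-2.23, 1.87, 1.96]]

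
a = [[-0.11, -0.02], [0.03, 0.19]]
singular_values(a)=[0.2, 0.1]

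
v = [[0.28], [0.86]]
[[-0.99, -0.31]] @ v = [[-0.54]]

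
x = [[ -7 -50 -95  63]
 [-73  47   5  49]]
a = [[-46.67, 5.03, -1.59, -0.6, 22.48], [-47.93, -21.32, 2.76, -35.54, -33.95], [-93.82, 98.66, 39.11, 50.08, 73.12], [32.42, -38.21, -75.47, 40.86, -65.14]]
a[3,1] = -38.21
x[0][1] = -50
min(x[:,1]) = -50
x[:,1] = [-50, 47]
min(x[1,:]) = -73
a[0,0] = -46.67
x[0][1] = -50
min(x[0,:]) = -95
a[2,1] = 98.66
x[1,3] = 49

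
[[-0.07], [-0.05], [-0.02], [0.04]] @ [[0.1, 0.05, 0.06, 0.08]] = [[-0.01, -0.0, -0.00, -0.01], [-0.01, -0.0, -0.00, -0.00], [-0.0, -0.0, -0.0, -0.0], [0.00, 0.00, 0.00, 0.00]]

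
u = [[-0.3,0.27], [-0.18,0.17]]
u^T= [[-0.3, -0.18],[0.27, 0.17]]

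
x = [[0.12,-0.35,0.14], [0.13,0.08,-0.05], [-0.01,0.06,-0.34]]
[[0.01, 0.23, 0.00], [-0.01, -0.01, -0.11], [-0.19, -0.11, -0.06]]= x @ [[0.02, 0.27, -0.65], [0.21, -0.47, -0.16], [0.59, 0.22, 0.17]]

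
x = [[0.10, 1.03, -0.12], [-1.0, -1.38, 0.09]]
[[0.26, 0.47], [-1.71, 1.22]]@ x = [[-0.44, -0.38, 0.01],[-1.39, -3.44, 0.32]]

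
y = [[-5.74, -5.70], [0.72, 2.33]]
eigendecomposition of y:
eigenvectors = [[-1.0, 0.60], [0.1, -0.8]]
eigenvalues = [-5.19, 1.78]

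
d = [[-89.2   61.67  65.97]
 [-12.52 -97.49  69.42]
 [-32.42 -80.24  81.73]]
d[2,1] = -80.24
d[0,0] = -89.2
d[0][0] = -89.2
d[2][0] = -32.42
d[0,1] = 61.67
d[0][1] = 61.67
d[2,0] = -32.42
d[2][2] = 81.73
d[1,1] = -97.49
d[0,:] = [-89.2, 61.67, 65.97]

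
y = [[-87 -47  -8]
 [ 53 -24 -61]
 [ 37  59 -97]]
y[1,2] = -61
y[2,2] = -97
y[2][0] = 37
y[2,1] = 59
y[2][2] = -97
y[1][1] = -24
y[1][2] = -61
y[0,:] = [-87, -47, -8]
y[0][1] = -47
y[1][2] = -61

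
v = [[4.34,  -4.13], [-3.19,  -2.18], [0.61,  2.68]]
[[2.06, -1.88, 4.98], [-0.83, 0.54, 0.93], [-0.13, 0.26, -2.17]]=v@[[0.35,-0.28,0.31], [-0.13,0.16,-0.88]]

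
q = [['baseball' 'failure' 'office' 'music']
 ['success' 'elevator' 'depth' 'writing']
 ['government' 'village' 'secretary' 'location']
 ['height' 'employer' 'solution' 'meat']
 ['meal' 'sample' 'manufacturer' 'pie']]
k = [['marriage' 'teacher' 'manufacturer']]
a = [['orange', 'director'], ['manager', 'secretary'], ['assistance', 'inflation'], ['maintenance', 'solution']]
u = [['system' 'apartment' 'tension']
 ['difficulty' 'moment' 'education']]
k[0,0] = 'marriage'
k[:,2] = ['manufacturer']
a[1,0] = 'manager'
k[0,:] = ['marriage', 'teacher', 'manufacturer']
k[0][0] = 'marriage'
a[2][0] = 'assistance'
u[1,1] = 'moment'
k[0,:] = ['marriage', 'teacher', 'manufacturer']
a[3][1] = 'solution'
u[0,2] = 'tension'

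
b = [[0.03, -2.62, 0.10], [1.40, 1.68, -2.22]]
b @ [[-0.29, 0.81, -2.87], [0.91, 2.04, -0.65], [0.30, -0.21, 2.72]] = [[-2.36,-5.34,1.89], [0.46,5.03,-11.15]]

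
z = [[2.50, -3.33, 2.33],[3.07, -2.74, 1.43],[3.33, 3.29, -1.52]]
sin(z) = [[-0.32, 0.89, -0.14],[0.85, -1.05, 0.28],[2.19, -3.24, 0.87]]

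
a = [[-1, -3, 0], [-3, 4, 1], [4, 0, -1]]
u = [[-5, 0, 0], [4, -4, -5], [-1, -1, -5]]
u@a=[[5, 15, 0], [-12, -28, 1], [-16, -1, 4]]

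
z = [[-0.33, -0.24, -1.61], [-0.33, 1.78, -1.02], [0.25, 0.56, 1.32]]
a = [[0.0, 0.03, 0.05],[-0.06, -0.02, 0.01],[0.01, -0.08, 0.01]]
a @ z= [[0.0,0.08,0.04], [0.03,-0.02,0.13], [0.03,-0.14,0.08]]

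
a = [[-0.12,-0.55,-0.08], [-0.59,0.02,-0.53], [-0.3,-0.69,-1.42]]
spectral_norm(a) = 1.75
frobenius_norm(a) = 1.88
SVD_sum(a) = [[-0.1,-0.14,-0.29], [-0.18,-0.26,-0.53], [-0.46,-0.67,-1.38]] + [[0.2, -0.28, 0.07], [-0.26, 0.36, -0.09], [0.06, -0.08, 0.02]] + [[-0.23,  -0.13,  0.14],  [-0.15,  -0.09,  0.09],  [0.11,  0.06,  -0.06]]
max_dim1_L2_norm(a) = 1.61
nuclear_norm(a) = 2.71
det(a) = 0.39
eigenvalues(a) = [-1.72, -0.38, 0.59]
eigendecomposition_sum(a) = [[-0.09, -0.12, -0.24], [-0.19, -0.26, -0.5], [-0.52, -0.71, -1.38]] + [[-0.23, -0.15, 0.10], [-0.13, -0.09, 0.06], [0.16, 0.10, -0.06]] + [[0.2,-0.27,0.06], [-0.27,0.36,-0.09], [0.06,-0.08,0.02]]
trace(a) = -1.52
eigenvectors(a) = [[0.16, 0.75, 0.59], [0.34, 0.43, -0.79], [0.93, -0.50, 0.18]]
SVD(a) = [[-0.19, 0.61, -0.77],[-0.35, -0.78, -0.52],[-0.92, 0.17, 0.36]] @ diag([1.7457988045574908, 0.5866710471469248, 0.378422536914974]) @ [[0.29, 0.42, 0.86], [0.57, -0.80, 0.20], [0.77, 0.43, -0.47]]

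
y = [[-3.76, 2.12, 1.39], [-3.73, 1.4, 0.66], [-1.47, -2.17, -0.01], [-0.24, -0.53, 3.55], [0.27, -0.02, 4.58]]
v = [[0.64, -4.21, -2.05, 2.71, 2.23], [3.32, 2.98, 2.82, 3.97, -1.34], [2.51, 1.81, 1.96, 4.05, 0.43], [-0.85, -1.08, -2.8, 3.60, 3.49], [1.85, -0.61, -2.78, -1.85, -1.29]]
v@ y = [[16.26, -1.57, 17.97], [-29.06, 3.01, 14.51], [-19.93, 1.45, 21.01], [11.42, 0.78, 26.9], [-0.5, 10.11, -10.28]]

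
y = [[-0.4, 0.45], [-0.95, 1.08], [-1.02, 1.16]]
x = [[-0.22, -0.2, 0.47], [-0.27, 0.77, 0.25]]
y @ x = [[-0.03, 0.43, -0.08], [-0.08, 1.02, -0.18], [-0.09, 1.1, -0.19]]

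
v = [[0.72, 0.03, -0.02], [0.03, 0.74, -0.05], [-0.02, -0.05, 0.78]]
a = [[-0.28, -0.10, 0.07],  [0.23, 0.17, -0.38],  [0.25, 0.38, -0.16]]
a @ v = [[-0.21,  -0.09,  0.07], [0.18,  0.15,  -0.31], [0.19,  0.30,  -0.15]]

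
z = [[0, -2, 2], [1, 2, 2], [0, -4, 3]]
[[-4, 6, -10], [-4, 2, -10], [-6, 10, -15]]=z@[[0, 0, 0], [0, -1, 0], [-2, 2, -5]]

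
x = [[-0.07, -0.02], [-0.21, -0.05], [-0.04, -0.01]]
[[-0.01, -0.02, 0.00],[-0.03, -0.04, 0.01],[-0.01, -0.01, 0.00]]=x@[[0.19, 0.15, -0.08], [-0.14, 0.23, 0.15]]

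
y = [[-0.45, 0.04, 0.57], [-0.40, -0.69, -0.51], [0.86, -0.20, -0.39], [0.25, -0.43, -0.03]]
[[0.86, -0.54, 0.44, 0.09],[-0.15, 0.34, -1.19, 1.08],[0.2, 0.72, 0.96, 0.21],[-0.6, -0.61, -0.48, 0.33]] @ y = [[0.23, 0.28, 0.59], [-0.82, -0.47, 0.17], [0.50, -0.77, -0.63], [0.18, 0.35, 0.15]]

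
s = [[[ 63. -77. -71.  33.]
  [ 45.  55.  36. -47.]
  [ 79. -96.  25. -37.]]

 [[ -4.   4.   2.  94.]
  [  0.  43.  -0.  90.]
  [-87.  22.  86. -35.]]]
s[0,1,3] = -47.0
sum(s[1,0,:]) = 96.0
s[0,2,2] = 25.0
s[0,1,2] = 36.0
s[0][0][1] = -77.0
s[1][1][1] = 43.0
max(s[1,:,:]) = 94.0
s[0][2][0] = 79.0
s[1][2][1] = 22.0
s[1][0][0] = -4.0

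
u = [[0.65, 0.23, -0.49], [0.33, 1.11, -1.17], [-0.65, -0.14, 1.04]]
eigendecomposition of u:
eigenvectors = [[0.34, 0.41, 0.11], [0.84, 0.72, 0.89], [-0.42, 0.56, 0.43]]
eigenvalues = [1.83, 0.38, 0.58]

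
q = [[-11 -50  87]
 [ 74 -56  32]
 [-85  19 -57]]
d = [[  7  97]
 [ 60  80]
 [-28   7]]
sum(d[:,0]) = 39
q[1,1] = -56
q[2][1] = 19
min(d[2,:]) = -28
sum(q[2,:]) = -123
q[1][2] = 32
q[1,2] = 32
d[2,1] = 7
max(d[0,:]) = 97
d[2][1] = 7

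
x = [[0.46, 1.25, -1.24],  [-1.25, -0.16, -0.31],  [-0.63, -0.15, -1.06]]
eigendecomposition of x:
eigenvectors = [[(0.29+0.61j), (0.29-0.61j), (0.24+0j)], [-0.70+0.00j, (-0.7-0j), 0.48+0.00j], [(-0.17-0.15j), (-0.17+0.15j), 0.84+0.00j]]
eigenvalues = [(0.28+1.01j), (0.28-1.01j), (-1.33+0j)]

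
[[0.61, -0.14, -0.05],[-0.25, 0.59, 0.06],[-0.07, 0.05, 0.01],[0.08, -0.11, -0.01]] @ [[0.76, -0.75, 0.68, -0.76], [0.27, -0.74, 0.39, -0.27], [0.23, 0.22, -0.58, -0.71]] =[[0.41,-0.36,0.39,-0.39], [-0.02,-0.24,0.03,-0.01], [-0.04,0.02,-0.03,0.03], [0.03,0.02,0.02,-0.02]]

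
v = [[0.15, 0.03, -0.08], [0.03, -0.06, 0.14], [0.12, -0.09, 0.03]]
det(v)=0.002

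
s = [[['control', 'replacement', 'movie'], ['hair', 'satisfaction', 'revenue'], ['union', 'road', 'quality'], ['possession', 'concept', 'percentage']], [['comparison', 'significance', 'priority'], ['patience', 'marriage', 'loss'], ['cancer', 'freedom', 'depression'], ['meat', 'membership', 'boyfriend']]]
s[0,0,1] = 'replacement'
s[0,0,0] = 'control'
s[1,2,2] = 'depression'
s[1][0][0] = 'comparison'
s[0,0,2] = 'movie'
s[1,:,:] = [['comparison', 'significance', 'priority'], ['patience', 'marriage', 'loss'], ['cancer', 'freedom', 'depression'], ['meat', 'membership', 'boyfriend']]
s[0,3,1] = 'concept'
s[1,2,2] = 'depression'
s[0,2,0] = 'union'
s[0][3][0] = 'possession'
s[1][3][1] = 'membership'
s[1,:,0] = ['comparison', 'patience', 'cancer', 'meat']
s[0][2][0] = 'union'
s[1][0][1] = 'significance'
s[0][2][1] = 'road'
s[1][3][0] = 'meat'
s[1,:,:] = [['comparison', 'significance', 'priority'], ['patience', 'marriage', 'loss'], ['cancer', 'freedom', 'depression'], ['meat', 'membership', 'boyfriend']]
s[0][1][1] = 'satisfaction'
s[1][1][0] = 'patience'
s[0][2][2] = 'quality'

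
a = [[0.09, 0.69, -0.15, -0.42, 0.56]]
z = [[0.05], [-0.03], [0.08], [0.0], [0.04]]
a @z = [[-0.01]]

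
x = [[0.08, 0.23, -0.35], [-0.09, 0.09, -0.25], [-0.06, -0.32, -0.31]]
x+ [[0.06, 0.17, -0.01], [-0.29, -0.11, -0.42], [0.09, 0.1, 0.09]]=[[0.14,0.40,-0.36], [-0.38,-0.02,-0.67], [0.03,-0.22,-0.22]]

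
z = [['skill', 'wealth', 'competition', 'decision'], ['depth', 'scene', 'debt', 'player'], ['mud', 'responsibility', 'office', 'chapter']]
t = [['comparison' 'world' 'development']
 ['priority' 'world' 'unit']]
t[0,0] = 'comparison'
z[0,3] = 'decision'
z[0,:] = ['skill', 'wealth', 'competition', 'decision']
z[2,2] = 'office'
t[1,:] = ['priority', 'world', 'unit']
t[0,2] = 'development'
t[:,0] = ['comparison', 'priority']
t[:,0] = ['comparison', 'priority']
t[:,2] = ['development', 'unit']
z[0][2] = 'competition'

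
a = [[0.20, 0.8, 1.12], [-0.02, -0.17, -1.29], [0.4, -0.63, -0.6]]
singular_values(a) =[2.01, 0.6, 0.39]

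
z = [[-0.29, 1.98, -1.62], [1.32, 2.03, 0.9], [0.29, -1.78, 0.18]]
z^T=[[-0.29,  1.32,  0.29], [1.98,  2.03,  -1.78], [-1.62,  0.9,  0.18]]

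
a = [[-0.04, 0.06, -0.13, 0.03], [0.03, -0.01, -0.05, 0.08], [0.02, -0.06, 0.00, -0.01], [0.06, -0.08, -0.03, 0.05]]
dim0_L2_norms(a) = [0.08, 0.12, 0.14, 0.1]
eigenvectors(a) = [[-0.71+0.00j,(0.67+0j),(0.67-0j),(-0.85+0j)],  [(-0.6+0j),-0.15+0.15j,-0.15-0.15j,(-0.32+0j)],  [0.31+0.00j,(-0.24-0.33j),(-0.24+0.33j),0.09+0.00j],  [-0.17+0.00j,(-0.48-0.35j),-0.48+0.35j,(0.41+0j)]]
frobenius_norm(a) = 0.22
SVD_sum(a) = [[-0.02, 0.05, -0.12, 0.06], [-0.01, 0.02, -0.05, 0.02], [0.00, -0.01, 0.02, -0.01], [-0.0, 0.00, -0.01, 0.00]] + [[-0.01, 0.02, 0.00, -0.01], [0.04, -0.05, -0.01, 0.03], [0.02, -0.03, -0.01, 0.02], [0.06, -0.08, -0.02, 0.05]] + [[-0.00, -0.01, -0.01, -0.01], [0.01, 0.02, 0.02, 0.02], [-0.01, -0.02, -0.02, -0.02], [-0.0, -0.00, -0.0, -0.01]] + [[0.0,0.00,-0.00,-0.0], [-0.0,-0.00,0.0,0.00], [-0.00,-0.00,0.0,0.00], [0.00,0.00,-0.00,-0.0]]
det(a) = -0.00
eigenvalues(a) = [(0.07+0j), (-0.03+0.06j), (-0.03-0.06j), (-0.02+0j)]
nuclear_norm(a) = 0.36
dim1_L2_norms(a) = [0.15, 0.1, 0.06, 0.12]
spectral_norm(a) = 0.16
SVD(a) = [[-0.90, 0.19, -0.38, 0.06], [-0.4, -0.47, 0.62, -0.49], [0.17, -0.33, -0.66, -0.65], [-0.05, -0.8, -0.19, 0.57]] @ diag([0.16399146355847993, 0.14458584040215788, 0.050749666178513946, 0.005119181371945407]) @ [[0.15, -0.34, 0.84, -0.38], [-0.53, 0.69, 0.16, -0.47], [0.18, 0.51, 0.49, 0.69], [0.82, 0.39, -0.16, -0.39]]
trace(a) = 0.00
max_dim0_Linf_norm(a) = 0.13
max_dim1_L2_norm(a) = 0.15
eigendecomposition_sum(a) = [[0.02+0.00j, 0j, (-0.07+0j), (0.07+0j)], [0.02+0.00j, 0.00+0.00j, (-0.06+0j), (0.06+0j)], [-0.01+0.00j, (-0-0j), 0.03-0.00j, -0.03-0.00j], [(0.01+0j), 0.00+0.00j, (-0.02+0j), 0.02+0.00j]] + [[-0.03+0.01j, 0.04-0.03j, (-0.01-0.04j), (-0.03+0j)], [0.01-0.01j, -0.00+0.02j, 0.01+0.01j, 0.01-0.01j], [(0.02+0.01j), -0.03-0.01j, -0.02+0.02j, (0.01+0.02j)], [0.03+0.01j, (-0.05+0j), (-0.02+0.04j), (0.02+0.02j)]] + [[(-0.03-0.01j),(0.04+0.03j),(-0.01+0.04j),-0.03-0.00j],[0.01+0.01j,-0.00-0.02j,(0.01-0.01j),0.01+0.01j],[(0.02-0.01j),(-0.03+0.01j),-0.02-0.02j,0.01-0.02j],[0.03-0.01j,(-0.05-0j),(-0.02-0.04j),0.02-0.02j]] + [[(-0-0j), (-0.02+0j), (-0.04+0j), 0.02-0.00j], [(-0-0j), (-0.01+0j), -0.01+0.00j, 0.01-0.00j], [0j, 0.00-0.00j, 0.00-0.00j, (-0+0j)], [0.00+0.00j, 0.01-0.00j, 0.02-0.00j, -0.01+0.00j]]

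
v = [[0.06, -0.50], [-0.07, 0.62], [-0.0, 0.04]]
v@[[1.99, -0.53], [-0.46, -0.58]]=[[0.35, 0.26], [-0.42, -0.32], [-0.02, -0.02]]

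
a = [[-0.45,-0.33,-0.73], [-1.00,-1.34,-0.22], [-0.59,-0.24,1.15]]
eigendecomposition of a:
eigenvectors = [[0.33, 0.69, -0.38],[0.93, -0.7, 0.07],[0.14, 0.17, 0.92]]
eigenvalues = [-1.72, -0.29, 1.38]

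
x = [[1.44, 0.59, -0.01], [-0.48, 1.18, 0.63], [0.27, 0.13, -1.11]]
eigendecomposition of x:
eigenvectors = [[(0.77+0j), (0.77-0j), 0.06+0.00j], [-0.16+0.62j, -0.16-0.62j, (-0.25+0j)], [(0.08+0.02j), (0.08-0.02j), 0.97+0.00j]]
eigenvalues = [(1.32+0.48j), (1.32-0.48j), (-1.13+0j)]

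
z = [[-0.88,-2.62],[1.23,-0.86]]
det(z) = 3.98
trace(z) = -1.74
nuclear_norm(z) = 4.22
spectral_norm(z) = 2.81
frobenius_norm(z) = 3.15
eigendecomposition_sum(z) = [[-0.44+0.90j, (-1.31-0.63j)], [(0.61+0.3j), (-0.43+0.9j)]] + [[-0.44-0.90j, (-1.31+0.63j)],  [(0.61-0.3j), -0.43-0.90j]]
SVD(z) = [[0.98, 0.20],[0.20, -0.98]] @ diag([2.8075408734057206, 1.417396995959935]) @ [[-0.22, -0.98], [-0.98, 0.22]]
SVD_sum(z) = [[-0.6,  -2.68], [-0.12,  -0.56]] + [[-0.28, 0.06],[1.35, -0.3]]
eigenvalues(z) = [(-0.87+1.8j), (-0.87-1.8j)]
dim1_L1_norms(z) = [3.5, 2.09]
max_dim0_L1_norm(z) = 3.48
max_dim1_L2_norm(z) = 2.76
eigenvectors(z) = [[0.82+0.00j, 0.82-0.00j], [(-0-0.57j), (-0+0.57j)]]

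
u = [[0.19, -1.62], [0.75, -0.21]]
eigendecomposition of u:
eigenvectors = [[0.83+0.00j, (0.83-0j)], [(0.1-0.55j), 0.10+0.55j]]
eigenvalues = [(-0.01+1.08j), (-0.01-1.08j)]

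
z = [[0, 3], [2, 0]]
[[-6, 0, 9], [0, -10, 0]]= z @ [[0, -5, 0], [-2, 0, 3]]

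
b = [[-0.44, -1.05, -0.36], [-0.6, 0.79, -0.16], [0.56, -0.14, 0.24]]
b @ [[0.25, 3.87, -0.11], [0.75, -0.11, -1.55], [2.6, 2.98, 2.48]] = [[-1.83, -2.66, 0.78], [0.03, -2.89, -1.56], [0.66, 2.9, 0.75]]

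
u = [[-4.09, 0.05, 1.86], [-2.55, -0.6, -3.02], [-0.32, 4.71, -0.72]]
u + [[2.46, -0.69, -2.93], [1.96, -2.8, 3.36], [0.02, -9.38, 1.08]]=[[-1.63, -0.64, -1.07], [-0.59, -3.40, 0.34], [-0.3, -4.67, 0.36]]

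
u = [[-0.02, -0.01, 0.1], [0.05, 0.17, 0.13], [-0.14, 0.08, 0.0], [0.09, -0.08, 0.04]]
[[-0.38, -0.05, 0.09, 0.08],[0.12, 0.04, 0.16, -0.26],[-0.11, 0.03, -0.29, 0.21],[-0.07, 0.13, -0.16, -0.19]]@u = [[-0.0, -0.0, -0.04],  [-0.05, 0.04, 0.01],  [0.06, -0.03, 0.00],  [0.01, 0.03, 0.00]]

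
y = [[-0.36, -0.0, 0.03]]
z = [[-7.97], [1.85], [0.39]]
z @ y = [[2.87, 0.0, -0.24], [-0.67, 0.00, 0.06], [-0.14, 0.00, 0.01]]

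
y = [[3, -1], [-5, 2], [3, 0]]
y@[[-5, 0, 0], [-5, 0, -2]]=[[-10, 0, 2], [15, 0, -4], [-15, 0, 0]]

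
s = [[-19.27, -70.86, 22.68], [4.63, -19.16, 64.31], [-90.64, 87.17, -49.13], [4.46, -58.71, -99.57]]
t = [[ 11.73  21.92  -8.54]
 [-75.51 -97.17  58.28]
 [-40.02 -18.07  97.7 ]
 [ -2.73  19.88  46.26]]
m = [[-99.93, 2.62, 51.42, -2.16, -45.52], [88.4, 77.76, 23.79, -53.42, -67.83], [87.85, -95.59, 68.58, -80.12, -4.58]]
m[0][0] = -99.93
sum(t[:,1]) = -73.44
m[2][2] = 68.58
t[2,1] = -18.07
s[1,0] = 4.63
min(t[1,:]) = -97.17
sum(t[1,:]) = -114.4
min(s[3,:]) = -99.57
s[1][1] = -19.16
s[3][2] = -99.57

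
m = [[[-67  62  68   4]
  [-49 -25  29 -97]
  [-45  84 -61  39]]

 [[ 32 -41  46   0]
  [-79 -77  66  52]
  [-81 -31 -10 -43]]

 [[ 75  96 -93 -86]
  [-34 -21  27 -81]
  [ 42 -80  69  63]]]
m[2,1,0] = -34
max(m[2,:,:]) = 96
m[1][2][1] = -31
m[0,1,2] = 29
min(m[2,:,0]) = -34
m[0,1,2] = 29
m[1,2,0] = -81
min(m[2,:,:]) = -93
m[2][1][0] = -34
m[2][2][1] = -80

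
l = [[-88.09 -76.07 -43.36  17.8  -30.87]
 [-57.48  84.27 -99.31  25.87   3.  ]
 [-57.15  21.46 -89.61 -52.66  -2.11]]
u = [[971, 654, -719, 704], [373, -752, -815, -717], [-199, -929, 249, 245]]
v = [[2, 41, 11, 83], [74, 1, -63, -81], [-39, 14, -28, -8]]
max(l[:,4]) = 3.0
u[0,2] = -719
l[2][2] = -89.61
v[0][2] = 11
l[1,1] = 84.27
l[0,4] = -30.87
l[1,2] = -99.31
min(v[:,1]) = 1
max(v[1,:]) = 74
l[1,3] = 25.87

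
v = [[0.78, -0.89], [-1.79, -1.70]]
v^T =[[0.78, -1.79], [-0.89, -1.7]]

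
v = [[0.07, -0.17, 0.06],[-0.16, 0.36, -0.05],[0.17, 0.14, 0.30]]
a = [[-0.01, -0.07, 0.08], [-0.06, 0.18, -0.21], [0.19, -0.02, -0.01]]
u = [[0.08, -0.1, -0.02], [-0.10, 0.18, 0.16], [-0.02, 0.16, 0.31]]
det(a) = 0.00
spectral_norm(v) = 0.44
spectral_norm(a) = 0.30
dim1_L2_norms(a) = [0.11, 0.28, 0.19]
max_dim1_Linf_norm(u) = 0.31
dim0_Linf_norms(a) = [0.19, 0.18, 0.21]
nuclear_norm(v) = 0.84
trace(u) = 0.57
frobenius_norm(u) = 0.45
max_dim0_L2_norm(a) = 0.22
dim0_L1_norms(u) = [0.2, 0.44, 0.49]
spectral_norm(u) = 0.43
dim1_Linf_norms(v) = [0.17, 0.36, 0.3]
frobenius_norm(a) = 0.36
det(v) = -0.00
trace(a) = 0.16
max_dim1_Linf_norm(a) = 0.21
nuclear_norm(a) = 0.50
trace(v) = 0.73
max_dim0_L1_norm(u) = 0.49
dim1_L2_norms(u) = [0.13, 0.26, 0.35]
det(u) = -0.00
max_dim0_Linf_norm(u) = 0.31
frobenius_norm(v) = 0.58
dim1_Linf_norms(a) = [0.08, 0.21, 0.19]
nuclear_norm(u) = 0.57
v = u + a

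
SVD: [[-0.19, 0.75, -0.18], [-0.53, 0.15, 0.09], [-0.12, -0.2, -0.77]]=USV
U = [[0.90, 0.1, 0.43], [0.43, -0.05, -0.90], [-0.07, 0.99, -0.09]]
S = [0.85, 0.81, 0.46]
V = [[-0.46, 0.88, -0.08], [-0.14, -0.16, -0.98], [0.88, 0.44, -0.20]]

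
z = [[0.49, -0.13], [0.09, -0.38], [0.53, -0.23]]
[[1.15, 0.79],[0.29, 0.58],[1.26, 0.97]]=z @ [[2.29, 1.29], [-0.21, -1.23]]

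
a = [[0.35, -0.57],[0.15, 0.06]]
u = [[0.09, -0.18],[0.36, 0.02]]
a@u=[[-0.17, -0.07], [0.04, -0.03]]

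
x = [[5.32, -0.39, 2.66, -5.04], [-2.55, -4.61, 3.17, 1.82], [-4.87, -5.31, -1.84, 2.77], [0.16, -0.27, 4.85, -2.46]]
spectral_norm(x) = 11.19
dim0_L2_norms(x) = [7.65, 7.05, 6.64, 6.51]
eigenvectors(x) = [[(-0.84+0j), 0.41+0.03j, (0.41-0.03j), (0.54+0j)], [0.36+0.00j, 0.34+0.16j, 0.34-0.16j, -0.08+0.00j], [(0.37+0j), -0.08+0.53j, (-0.08-0.53j), (-0.09+0j)], [(0.19+0j), 0.63+0.00j, (0.63-0j), 0.83+0.00j]]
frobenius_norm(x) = 13.95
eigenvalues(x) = [(5.49+0j), (-3.12+4j), (-3.12-4j), (-2.84+0j)]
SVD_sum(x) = [[4.54, 2.97, 1.75, -3.74], [-2.59, -1.70, -1.00, 2.13], [-5.02, -3.29, -1.94, 4.14], [1.72, 1.13, 0.67, -1.42]] + [[-0.22,-1.82,2.25,-0.65], [-0.36,-3.06,3.79,-1.10], [-0.12,-0.98,1.21,-0.35], [-0.32,-2.67,3.30,-0.96]] + [[0.98, -1.55, -1.35, -0.68], [-0.15, 0.24, 0.21, 0.11], [0.7, -1.11, -0.97, -0.49], [-0.75, 1.18, 1.03, 0.52]] + [[0.02, -0.0, 0.01, 0.03],[0.56, -0.10, 0.17, 0.68],[-0.44, 0.08, -0.14, -0.53],[-0.49, 0.09, -0.15, -0.60]]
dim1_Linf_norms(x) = [5.32, 4.61, 5.31, 4.85]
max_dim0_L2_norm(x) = 7.65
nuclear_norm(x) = 23.50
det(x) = -402.28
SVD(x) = [[-0.61, 0.4, 0.69, -0.03],  [0.35, 0.67, -0.11, -0.65],  [0.67, 0.21, 0.49, 0.5],  [-0.23, 0.59, -0.52, 0.57]] @ diag([11.1937443795637, 7.44746746442774, 3.4617875287805195, 1.393930499291831]) @ [[-0.67, -0.44, -0.26, 0.55],[-0.07, -0.61, 0.76, -0.22],[0.41, -0.65, -0.57, -0.29],[-0.62, 0.11, -0.19, -0.75]]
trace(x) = -3.59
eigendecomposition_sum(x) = [[4.68+0.00j, (0.06+0j), -0.30+0.00j, -3.05-0.00j], [-2.02-0.00j, -0.02-0.00j, (0.13-0j), (1.32+0j)], [-2.05-0.00j, -0.03-0.00j, 0.13-0.00j, 1.34+0.00j], [(-1.09-0j), (-0.01-0j), 0.07-0.00j, 0.71+0.00j]] + [[0.12+1.03j, -1.67+1.95j, (1.93+0.66j), (-0.03-0.42j)], [(-0.24+0.94j), -2.09+1.14j, 1.46+1.20j, 0.11-0.37j], [-1.38+0.06j, (-2.41-2.39j), -1.06+2.48j, (0.56+0j)], [(0.31+1.59j), (-2.36+3.23j), 3.08+0.79j, -0.10-0.65j]] + [[0.12-1.03j, (-1.67-1.95j), (1.93-0.66j), (-0.03+0.42j)], [(-0.24-0.94j), -2.09-1.14j, 1.46-1.20j, (0.11+0.37j)], [-1.38-0.06j, (-2.41+2.39j), -1.06-2.48j, (0.56-0j)], [0.31-1.59j, (-2.36-3.23j), 3.08-0.79j, -0.10+0.65j]] + [[(0.41+0j), 2.89+0.00j, -0.90+0.00j, (-1.93-0j)], [(-0.06-0j), (-0.41-0j), 0.13-0.00j, (0.27+0j)], [-0.07-0.00j, (-0.47-0j), (0.14-0j), (0.31+0j)], [(0.63+0j), 4.47+0.00j, (-1.39+0j), -2.98-0.00j]]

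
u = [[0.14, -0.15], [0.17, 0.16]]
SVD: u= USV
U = [[0.02, -1.0], [-1.0, -0.02]]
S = [0.23, 0.21]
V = [[-0.72, -0.70], [-0.70, 0.72]]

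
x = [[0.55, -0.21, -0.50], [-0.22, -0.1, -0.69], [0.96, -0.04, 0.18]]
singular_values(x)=[1.14, 0.89, 0.05]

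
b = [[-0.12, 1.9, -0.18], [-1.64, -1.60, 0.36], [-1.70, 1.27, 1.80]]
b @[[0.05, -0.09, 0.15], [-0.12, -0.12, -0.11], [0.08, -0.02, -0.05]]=[[-0.25,  -0.21,  -0.22], [0.14,  0.33,  -0.09], [-0.09,  -0.04,  -0.48]]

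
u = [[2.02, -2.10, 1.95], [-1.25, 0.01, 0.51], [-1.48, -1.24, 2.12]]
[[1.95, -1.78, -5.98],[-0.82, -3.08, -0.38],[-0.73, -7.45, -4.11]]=u @ [[1.02, 1.79, -0.55], [0.86, 1.02, 0.36], [0.87, -1.67, -2.11]]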